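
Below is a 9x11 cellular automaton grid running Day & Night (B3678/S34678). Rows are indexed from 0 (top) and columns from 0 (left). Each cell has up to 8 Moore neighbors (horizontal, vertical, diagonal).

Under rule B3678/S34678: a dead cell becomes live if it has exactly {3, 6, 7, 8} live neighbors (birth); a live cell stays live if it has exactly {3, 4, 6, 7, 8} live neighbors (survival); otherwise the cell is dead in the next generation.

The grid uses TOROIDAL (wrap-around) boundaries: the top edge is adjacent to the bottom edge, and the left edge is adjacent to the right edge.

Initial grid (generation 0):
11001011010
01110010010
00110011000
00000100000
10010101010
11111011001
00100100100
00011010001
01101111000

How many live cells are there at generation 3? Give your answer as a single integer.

Simulating step by step:
Generation 0 (given above): 42 live cells
Generation 1: 52 live cells
10101101001
11011010001
01111110000
00110001100
10010100100
11111011011
00110100011
01011110000
01101101101
Generation 2: 50 live cells
11110001101
00111111001
01110110000
00001001000
10100000100
11000010010
00111001111
01101011101
01111111010
Generation 3: 44 live cells
10111110101
01110101110
00101000000
00000110000
00000001001
11000000010
00110000001
01110101111
11111101110
Population at generation 3: 44

Answer: 44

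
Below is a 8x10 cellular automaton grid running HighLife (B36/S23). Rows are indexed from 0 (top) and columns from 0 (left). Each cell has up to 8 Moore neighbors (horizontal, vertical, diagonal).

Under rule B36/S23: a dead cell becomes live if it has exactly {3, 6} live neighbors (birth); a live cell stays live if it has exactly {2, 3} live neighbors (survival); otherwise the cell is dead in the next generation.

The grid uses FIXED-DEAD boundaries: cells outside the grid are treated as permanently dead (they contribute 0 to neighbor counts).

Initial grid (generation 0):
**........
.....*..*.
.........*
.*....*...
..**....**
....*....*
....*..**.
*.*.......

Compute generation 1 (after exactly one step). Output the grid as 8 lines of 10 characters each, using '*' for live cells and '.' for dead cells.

Simulating step by step:
Generation 0 (given above): 18 live cells
Generation 1: 12 live cells
(generation 1 grid is the final answer)

Answer: ..........
..........
..........
..*.....**
..**....**
....*..*.*
...*....*.
..........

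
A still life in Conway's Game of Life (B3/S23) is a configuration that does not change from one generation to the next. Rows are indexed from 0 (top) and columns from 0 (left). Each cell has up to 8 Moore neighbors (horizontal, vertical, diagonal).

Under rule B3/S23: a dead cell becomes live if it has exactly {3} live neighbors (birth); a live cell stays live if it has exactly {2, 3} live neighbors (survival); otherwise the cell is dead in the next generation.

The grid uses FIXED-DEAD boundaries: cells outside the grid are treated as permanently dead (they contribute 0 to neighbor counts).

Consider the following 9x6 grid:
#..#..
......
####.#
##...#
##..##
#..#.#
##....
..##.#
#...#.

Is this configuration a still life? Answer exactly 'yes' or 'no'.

Answer: no

Derivation:
Compute generation 1 and compare to generation 0 (given above):
Generation 1:
......
#..##.
#.#.#.
...#.#
..#..#
..#..#
##.#..
#.###.
...##.
Cell (0,0) differs: gen0=1 vs gen1=0 -> NOT a still life.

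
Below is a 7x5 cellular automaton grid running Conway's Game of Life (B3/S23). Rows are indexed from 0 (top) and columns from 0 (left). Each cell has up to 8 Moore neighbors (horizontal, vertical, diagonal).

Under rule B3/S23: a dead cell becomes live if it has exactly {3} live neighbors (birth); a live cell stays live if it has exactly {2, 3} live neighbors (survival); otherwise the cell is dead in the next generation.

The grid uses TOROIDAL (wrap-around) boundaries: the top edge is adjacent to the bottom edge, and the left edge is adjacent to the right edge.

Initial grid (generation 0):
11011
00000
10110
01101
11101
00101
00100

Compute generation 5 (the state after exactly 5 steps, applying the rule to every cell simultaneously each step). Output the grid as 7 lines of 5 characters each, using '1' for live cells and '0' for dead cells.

Answer: 00000
00000
00000
00000
11111
11111
11111

Derivation:
Simulating step by step:
Generation 0 (given above): 17 live cells
Generation 1: 13 live cells
11111
00000
10111
00000
00001
00101
00100
Generation 2: 9 live cells
11111
00000
00011
10000
00010
00000
00000
Generation 3: 13 live cells
11111
01000
00001
00010
00000
00000
11111
Generation 4: 6 live cells
00000
01000
00000
00000
00000
11111
00000
Generation 5: 15 live cells
(generation 5 grid is the final answer)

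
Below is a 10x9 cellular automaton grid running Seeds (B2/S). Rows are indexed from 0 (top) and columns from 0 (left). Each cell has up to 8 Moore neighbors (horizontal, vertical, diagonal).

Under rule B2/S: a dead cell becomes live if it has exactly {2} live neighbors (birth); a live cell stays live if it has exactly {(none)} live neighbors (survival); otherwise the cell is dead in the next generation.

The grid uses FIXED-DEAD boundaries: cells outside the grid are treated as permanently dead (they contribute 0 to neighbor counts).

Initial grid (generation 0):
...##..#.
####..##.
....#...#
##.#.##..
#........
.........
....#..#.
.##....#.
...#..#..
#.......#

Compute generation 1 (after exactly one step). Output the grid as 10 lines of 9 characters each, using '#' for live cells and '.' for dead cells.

Answer: #....#..#
.........
.........
..#....#.
..#.###..
.........
.###..#.#
....##..#
#.......#
.......#.

Derivation:
Simulating step by step:
Generation 0 (given above): 26 live cells
Generation 1: 20 live cells
(generation 1 grid is the final answer)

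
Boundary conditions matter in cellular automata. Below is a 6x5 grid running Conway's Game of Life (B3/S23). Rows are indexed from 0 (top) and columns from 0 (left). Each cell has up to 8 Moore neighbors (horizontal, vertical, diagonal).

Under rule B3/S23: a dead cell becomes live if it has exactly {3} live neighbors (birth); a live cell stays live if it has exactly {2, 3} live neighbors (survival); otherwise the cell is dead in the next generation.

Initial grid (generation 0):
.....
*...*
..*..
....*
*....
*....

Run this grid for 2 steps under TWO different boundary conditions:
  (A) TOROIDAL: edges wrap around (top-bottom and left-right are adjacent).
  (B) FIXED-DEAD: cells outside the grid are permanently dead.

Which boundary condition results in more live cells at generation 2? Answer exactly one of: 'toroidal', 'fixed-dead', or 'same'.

Under TOROIDAL boundary, generation 2:
.....
...*.
....*
...*.
.....
.....
Population = 3

Under FIXED-DEAD boundary, generation 2:
.....
.....
.....
.....
.....
.....
Population = 0

Comparison: toroidal=3, fixed-dead=0 -> toroidal

Answer: toroidal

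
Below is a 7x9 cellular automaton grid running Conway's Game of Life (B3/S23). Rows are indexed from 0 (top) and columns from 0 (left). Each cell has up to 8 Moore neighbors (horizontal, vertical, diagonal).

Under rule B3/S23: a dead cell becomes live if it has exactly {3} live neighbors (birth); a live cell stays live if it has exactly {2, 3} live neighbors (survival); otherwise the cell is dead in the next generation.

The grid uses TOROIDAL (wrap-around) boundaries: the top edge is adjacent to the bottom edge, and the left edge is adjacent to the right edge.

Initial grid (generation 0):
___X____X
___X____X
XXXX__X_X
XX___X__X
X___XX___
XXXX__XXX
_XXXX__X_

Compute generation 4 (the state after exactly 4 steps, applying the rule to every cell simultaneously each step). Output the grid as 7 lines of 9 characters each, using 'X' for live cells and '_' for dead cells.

Answer: __XX_____
X_XX____X
_X___XX_X
__XX____X
___XX___X
__X_XX_X_
___XXXX__

Derivation:
Simulating step by step:
Generation 0 (given above): 29 live cells
Generation 1: 20 live cells
X______XX
_X_XX___X
___XX____
___X_XXX_
___XXX___
______XX_
____X_X__
Generation 2: 21 live cells
X__XXX_XX
__XXX__XX
______XX_
__X___X__
___X_____
___X__XX_
_____XX__
Generation 3: 19 live cells
X_X______
X_X______
__X__XX_X
______XX_
__XX__XX_
____XXXX_
___X_____
Generation 4: 24 live cells
(generation 4 grid is the final answer)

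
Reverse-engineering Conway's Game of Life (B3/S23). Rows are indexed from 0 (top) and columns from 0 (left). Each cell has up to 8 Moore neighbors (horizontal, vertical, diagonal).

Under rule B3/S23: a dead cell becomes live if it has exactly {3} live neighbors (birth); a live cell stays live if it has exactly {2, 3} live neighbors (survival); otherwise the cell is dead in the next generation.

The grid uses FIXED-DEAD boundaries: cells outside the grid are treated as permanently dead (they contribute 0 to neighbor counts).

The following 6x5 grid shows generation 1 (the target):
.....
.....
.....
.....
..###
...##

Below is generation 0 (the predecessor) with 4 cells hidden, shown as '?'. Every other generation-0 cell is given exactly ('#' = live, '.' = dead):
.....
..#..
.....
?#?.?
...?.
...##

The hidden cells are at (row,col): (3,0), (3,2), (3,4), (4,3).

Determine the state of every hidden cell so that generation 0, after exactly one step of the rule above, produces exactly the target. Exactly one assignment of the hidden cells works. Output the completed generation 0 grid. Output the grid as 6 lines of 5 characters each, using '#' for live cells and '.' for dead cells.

Hidden generation-0 cells (in order): (3,0), (3,2), (3,4), (4,3).
A hidden cell only influences target cells in its own 3x3 neighborhood. Try each of the 2^4 = 16 assignments, step the completed generation 0 forward once under B3/S23, and compare with the target:
  (3,0)=. (3,2)=. (3,4)=. (4,3)=. -> step gives (4,2)='.' but target has '#' -> reject
  (3,0)=. (3,2)=. (3,4)=. (4,3)=# -> step reproduces the target at every cell -> ACCEPT
  (3,0)=. (3,2)=. (3,4)=# (4,3)=. -> step gives (4,2)='.' but target has '#' -> reject
  (3,0)=. (3,2)=. (3,4)=# (4,3)=# -> step gives (4,4)='.' but target has '#' -> reject
  (3,0)=. (3,2)=# (3,4)=. (4,3)=. -> step gives (2,1)='#' but target has '.' -> reject
  (3,0)=. (3,2)=# (3,4)=. (4,3)=# -> step gives (2,1)='#' but target has '.' -> reject
  (3,0)=. (3,2)=# (3,4)=# (4,3)=. -> step gives (2,1)='#' but target has '.' -> reject
  (3,0)=. (3,2)=# (3,4)=# (4,3)=# -> step gives (2,1)='#' but target has '.' -> reject
  (3,0)=# (3,2)=. (3,4)=. (4,3)=. -> step gives (2,1)='#' but target has '.' -> reject
  (3,0)=# (3,2)=. (3,4)=. (4,3)=# -> step gives (2,1)='#' but target has '.' -> reject
  (3,0)=# (3,2)=. (3,4)=# (4,3)=. -> step gives (2,1)='#' but target has '.' -> reject
  (3,0)=# (3,2)=. (3,4)=# (4,3)=# -> step gives (2,1)='#' but target has '.' -> reject
  (3,0)=# (3,2)=# (3,4)=. (4,3)=. -> step gives (2,2)='#' but target has '.' -> reject
  (3,0)=# (3,2)=# (3,4)=. (4,3)=# -> step gives (2,2)='#' but target has '.' -> reject
  (3,0)=# (3,2)=# (3,4)=# (4,3)=. -> step gives (2,2)='#' but target has '.' -> reject
  (3,0)=# (3,2)=# (3,4)=# (4,3)=# -> step gives (2,2)='#' but target has '.' -> reject
Unique solution: (3,0)=dead, (3,2)=dead, (3,4)=dead, (4,3)=live.
Check: live-neighbor counts of every cell in the completed generation 0:
01110
01010
12210
10211
11323
00222
Applying B3/S23 to generation 0 with these counts gives:
.....
.....
.....
.....
..###
...##
which matches the target exactly.

Answer: .....
..#..
.....
.#...
...#.
...##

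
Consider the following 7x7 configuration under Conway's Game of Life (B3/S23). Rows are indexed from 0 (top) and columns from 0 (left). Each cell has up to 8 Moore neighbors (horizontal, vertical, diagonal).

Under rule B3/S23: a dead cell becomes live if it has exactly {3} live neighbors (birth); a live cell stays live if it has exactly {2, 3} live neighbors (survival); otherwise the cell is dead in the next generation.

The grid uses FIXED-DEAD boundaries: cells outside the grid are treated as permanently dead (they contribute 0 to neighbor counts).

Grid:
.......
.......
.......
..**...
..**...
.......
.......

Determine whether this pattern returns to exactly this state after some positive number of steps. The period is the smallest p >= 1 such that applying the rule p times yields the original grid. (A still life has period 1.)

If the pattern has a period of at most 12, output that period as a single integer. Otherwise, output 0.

Answer: 1

Derivation:
Simulating and comparing each generation to the original:
Gen 0 (original, given above): 4 live cells
Gen 1: 4 live cells, MATCHES original -> period = 1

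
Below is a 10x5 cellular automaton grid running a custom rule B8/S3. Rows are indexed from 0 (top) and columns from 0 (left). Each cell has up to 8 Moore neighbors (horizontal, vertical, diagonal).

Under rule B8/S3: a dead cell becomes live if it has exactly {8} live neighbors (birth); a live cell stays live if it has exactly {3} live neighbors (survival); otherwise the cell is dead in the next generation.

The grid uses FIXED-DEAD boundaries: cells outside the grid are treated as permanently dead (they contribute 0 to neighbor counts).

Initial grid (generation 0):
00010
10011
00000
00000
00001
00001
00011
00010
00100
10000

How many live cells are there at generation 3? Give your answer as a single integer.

Simulating step by step:
Generation 0 (given above): 11 live cells
Generation 1: 4 live cells
00000
00000
00000
00000
00000
00001
00011
00010
00000
00000
Generation 2: 2 live cells
00000
00000
00000
00000
00000
00000
00011
00000
00000
00000
Generation 3: 0 live cells
00000
00000
00000
00000
00000
00000
00000
00000
00000
00000
Population at generation 3: 0

Answer: 0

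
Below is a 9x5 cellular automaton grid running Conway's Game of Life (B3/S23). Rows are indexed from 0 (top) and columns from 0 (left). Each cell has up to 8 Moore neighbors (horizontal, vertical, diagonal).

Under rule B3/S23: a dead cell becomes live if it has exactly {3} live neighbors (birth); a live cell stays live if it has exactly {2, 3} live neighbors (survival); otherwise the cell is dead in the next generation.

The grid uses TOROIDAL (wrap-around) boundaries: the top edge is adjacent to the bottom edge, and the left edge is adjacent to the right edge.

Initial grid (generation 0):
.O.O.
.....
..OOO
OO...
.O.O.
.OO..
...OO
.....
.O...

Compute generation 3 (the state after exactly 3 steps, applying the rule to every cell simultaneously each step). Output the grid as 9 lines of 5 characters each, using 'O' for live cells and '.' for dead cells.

Answer: .....
..O.O
..OOO
..OOO
.O...
.....
.....
O....
..OO.

Derivation:
Simulating step by step:
Generation 0 (given above): 14 live cells
Generation 1: 15 live cells
..O..
....O
OOOOO
OO...
.....
OO..O
..OO.
.....
..O..
Generation 2: 18 live cells
...O.
....O
..OO.
...O.
....O
OOOOO
OOOOO
..OO.
.....
Generation 3: 12 live cells
(generation 3 grid is the final answer)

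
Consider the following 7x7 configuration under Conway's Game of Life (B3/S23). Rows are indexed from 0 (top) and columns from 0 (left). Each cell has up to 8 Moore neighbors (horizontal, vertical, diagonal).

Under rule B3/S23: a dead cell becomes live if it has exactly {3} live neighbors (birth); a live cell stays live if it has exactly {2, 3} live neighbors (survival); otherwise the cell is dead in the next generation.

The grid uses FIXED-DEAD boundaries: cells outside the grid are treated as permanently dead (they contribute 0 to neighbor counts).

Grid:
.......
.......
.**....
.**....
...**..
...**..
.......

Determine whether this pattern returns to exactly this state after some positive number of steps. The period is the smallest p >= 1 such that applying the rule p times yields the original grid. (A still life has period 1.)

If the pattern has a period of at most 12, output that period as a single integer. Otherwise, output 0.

Simulating and comparing each generation to the original:
Gen 0 (original, given above): 8 live cells
Gen 1: 6 live cells, differs from original
Gen 2: 8 live cells, MATCHES original -> period = 2

Answer: 2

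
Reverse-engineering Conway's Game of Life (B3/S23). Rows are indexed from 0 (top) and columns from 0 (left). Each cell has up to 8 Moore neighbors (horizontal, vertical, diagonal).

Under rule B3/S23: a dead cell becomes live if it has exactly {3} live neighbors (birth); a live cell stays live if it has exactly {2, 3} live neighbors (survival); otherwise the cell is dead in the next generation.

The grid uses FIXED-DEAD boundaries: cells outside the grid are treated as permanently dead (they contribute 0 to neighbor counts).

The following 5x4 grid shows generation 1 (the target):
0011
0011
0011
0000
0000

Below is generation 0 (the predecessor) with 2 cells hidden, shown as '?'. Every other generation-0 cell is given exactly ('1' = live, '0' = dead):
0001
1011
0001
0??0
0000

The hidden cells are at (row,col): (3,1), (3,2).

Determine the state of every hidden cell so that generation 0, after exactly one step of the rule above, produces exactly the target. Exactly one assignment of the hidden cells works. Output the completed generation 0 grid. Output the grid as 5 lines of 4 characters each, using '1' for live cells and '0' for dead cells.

Hidden generation-0 cells (in order): (3,1), (3,2).
A hidden cell only influences target cells in its own 3x3 neighborhood. Try each of the 2^2 = 4 assignments, step the completed generation 0 forward once under B3/S23, and compare with the target:
  (3,1)=0 (3,2)=0 -> step reproduces the target at every cell -> ACCEPT
  (3,1)=0 (3,2)=1 -> step gives (2,1)='1' but target has '0' -> reject
  (3,1)=1 (3,2)=0 -> step gives (2,1)='1' but target has '0' -> reject
  (3,1)=1 (3,2)=1 -> step gives (2,2)='0' but target has '1' -> reject
Unique solution: (3,1)=dead, (3,2)=dead.
Check: live-neighbor counts of every cell in the completed generation 0:
1232
0233
1232
0011
0000
Applying B3/S23 to generation 0 with these counts gives:
0011
0011
0011
0000
0000
which matches the target exactly.

Answer: 0001
1011
0001
0000
0000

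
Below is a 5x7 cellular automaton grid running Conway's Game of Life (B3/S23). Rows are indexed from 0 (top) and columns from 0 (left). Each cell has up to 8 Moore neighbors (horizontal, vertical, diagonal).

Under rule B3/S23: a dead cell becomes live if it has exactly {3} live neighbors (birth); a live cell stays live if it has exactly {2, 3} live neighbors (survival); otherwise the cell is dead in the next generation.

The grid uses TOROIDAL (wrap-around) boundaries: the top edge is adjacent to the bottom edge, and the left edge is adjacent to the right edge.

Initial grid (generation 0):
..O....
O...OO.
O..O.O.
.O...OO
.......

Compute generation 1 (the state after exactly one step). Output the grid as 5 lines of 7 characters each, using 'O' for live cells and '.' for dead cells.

Simulating step by step:
Generation 0 (given above): 10 live cells
Generation 1: 10 live cells
(generation 1 grid is the final answer)

Answer: .......
.O.OOO.
OO.....
O...OOO
.......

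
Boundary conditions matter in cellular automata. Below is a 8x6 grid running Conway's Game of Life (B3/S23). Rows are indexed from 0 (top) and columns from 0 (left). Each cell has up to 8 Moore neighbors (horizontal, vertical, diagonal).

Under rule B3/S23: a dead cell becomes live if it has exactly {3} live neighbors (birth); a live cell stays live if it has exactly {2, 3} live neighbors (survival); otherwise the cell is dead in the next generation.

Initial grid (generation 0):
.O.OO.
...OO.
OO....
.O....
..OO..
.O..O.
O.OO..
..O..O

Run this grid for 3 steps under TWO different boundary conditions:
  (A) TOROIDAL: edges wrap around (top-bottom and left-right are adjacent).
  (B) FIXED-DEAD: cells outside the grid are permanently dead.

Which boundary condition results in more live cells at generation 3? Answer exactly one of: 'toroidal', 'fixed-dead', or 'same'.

Answer: fixed-dead

Derivation:
Under TOROIDAL boundary, generation 3:
...OO.
..OOO.
..O...
..OO..
......
..OO..
..OO..
.O.O..
Population = 14

Under FIXED-DEAD boundary, generation 3:
.O.O..
.OO.O.
...OO.
..OOO.
..OOO.
...OO.
...OOO
......
Population = 18

Comparison: toroidal=14, fixed-dead=18 -> fixed-dead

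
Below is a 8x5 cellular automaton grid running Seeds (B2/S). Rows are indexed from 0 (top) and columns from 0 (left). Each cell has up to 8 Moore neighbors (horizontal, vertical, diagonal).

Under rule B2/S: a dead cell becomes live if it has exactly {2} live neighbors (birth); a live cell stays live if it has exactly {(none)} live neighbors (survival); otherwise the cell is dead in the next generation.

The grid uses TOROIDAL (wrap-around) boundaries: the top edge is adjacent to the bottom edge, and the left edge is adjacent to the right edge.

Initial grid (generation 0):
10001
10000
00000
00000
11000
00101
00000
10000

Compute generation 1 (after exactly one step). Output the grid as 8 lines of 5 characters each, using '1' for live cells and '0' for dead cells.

Simulating step by step:
Generation 0 (given above): 8 live cells
Generation 1: 12 live cells
(generation 1 grid is the final answer)

Answer: 00000
01000
00000
11000
00111
00010
11011
01000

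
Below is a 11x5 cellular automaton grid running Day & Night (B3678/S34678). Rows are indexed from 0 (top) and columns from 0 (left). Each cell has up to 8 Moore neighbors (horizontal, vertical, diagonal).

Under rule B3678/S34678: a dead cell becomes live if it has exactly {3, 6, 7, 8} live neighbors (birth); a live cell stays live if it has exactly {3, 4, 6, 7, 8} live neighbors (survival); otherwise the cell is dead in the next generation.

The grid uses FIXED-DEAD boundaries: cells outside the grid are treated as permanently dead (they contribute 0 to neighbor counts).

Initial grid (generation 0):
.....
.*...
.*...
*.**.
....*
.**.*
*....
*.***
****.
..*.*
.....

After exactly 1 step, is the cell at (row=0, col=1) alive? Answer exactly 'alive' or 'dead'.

Simulating step by step:
Generation 0 (given above): 20 live cells
Generation 1: 11 live cells
.....
.....
**...
.*...
.....
...*.
....*
****.
...*.
..*..
.....

Cell (0,1) at generation 1: 0 -> dead

Answer: dead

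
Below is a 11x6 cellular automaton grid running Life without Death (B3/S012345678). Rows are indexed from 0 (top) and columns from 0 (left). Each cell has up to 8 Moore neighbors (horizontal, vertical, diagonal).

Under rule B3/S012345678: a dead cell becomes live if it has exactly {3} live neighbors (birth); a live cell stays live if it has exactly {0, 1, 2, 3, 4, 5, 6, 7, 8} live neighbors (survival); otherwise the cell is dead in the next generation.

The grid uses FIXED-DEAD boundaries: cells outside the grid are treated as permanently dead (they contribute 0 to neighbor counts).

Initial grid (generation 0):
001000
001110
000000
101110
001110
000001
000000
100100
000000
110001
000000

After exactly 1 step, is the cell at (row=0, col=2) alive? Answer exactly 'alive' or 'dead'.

Simulating step by step:
Generation 0 (given above): 17 live cells
Generation 1: 25 live cells
001000
001110
010000
111110
011111
000111
000000
100100
110000
110001
000000

Cell (0,2) at generation 1: 1 -> alive

Answer: alive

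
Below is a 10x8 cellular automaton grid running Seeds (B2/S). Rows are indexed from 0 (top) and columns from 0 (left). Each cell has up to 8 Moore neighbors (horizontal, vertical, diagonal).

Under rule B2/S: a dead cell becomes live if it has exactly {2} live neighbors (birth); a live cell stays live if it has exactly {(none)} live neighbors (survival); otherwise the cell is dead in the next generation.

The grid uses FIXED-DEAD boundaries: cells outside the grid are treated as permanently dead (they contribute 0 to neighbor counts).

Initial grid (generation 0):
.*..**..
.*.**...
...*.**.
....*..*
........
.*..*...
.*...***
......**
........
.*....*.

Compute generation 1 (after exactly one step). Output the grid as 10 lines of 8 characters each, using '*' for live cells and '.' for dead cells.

Answer: *.......
*.......
.......*
...*....
...***..
*.*....*
*.*.*...
........
.....*..
........

Derivation:
Simulating step by step:
Generation 0 (given above): 21 live cells
Generation 1: 14 live cells
(generation 1 grid is the final answer)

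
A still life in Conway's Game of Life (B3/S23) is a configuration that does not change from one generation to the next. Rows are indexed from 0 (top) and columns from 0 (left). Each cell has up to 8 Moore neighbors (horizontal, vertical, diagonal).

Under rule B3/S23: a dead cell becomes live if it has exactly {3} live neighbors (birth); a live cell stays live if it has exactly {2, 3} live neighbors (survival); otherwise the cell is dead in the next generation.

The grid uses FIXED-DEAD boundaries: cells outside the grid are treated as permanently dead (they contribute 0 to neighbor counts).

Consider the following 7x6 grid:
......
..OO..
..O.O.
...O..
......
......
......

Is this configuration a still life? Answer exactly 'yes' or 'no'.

Compute generation 1 and compare to generation 0 (given above):
Generation 1:
......
..OO..
..O.O.
...O..
......
......
......
The grids are IDENTICAL -> still life.

Answer: yes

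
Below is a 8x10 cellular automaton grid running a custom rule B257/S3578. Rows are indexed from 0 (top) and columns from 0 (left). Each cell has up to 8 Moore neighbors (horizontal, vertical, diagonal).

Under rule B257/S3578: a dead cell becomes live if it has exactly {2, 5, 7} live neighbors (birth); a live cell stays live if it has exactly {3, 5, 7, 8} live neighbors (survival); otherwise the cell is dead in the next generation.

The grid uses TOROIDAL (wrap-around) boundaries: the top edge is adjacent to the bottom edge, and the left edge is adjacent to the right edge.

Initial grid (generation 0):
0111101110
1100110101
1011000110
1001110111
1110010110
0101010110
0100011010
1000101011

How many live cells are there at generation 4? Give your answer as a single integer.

Answer: 29

Derivation:
Simulating step by step:
Generation 0 (given above): 45 live cells
Generation 1: 25 live cells
0010000110
0100011100
1110001001
0010001100
0000010100
0010010100
0001000001
1000100100
Generation 2: 29 live cells
1001101011
0001000000
1011001100
0001000101
0111100100
0001000000
1110010100
0110001000
Generation 3: 19 live cells
0001000000
0000000000
0111000001
0001010100
1000101000
0100010110
0000100000
1100001000
Generation 4: 29 live cells
1110000000
1100100000
1010001010
0001000011
0111100001
1001010001
0010000011
0011110000
Population at generation 4: 29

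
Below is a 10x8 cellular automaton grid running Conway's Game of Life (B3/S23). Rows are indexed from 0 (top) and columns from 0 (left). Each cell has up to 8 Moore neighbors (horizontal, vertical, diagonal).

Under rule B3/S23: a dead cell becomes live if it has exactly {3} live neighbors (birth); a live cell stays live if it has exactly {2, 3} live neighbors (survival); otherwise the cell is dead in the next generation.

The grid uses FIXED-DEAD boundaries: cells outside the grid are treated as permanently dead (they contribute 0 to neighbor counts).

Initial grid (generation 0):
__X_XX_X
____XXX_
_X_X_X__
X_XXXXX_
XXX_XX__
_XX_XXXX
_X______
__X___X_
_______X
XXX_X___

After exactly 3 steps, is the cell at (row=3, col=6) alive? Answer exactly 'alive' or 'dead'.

Answer: alive

Derivation:
Simulating step by step:
Generation 0 (given above): 35 live cells
Generation 1: 16 live cells
___XX___
__X_____
_X______
X_____X_
X______X
____X_X_
_X_X___X
________
__XX____
_X______
Generation 2: 14 live cells
___X____
__XX____
_X______
XX______
_____XXX
______XX
________
___X____
__X_____
__X_____
Generation 3: 15 live cells
__XX____
__XX____
XX______
XX____X_
_____X_X
_____X_X
________
________
__XX____
________

Cell (3,6) at generation 3: 1 -> alive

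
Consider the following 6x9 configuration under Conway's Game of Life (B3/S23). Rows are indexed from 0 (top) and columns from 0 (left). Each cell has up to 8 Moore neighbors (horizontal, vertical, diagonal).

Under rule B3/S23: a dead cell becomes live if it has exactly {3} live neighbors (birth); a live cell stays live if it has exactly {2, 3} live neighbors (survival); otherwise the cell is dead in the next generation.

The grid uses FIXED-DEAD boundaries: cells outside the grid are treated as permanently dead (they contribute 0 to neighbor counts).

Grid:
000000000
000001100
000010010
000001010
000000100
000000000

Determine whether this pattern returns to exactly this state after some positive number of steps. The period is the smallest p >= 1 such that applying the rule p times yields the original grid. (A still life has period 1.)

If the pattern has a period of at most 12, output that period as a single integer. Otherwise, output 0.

Answer: 1

Derivation:
Simulating and comparing each generation to the original:
Gen 0 (original, given above): 7 live cells
Gen 1: 7 live cells, MATCHES original -> period = 1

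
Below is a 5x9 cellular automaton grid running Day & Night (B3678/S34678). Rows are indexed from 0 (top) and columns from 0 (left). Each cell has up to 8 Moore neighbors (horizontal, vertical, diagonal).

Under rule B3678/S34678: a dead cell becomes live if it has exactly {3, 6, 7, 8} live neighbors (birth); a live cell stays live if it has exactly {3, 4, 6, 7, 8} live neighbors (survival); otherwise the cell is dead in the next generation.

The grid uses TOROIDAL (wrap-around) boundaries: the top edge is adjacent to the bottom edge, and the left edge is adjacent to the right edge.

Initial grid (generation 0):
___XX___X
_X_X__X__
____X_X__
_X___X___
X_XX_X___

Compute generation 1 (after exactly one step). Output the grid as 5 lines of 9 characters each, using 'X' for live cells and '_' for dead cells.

Simulating step by step:
Generation 0 (given above): 14 live cells
Generation 1: 16 live cells
(generation 1 grid is the final answer)

Answer: XX_XXX___
__XX___X_
__X______
__XX_XX__
_XXX_____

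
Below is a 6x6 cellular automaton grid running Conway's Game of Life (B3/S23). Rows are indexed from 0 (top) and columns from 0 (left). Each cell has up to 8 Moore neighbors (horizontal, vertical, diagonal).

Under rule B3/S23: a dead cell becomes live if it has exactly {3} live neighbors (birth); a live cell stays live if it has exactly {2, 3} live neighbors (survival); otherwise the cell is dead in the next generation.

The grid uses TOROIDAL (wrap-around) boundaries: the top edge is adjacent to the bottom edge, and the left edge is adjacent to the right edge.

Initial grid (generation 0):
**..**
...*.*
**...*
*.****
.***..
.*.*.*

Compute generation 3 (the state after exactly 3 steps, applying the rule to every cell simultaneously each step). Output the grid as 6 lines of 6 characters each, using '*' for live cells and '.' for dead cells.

Simulating step by step:
Generation 0 (given above): 20 live cells
Generation 1: 6 live cells
.*.*..
..*...
.*....
......
......
...*.*
Generation 2: 6 live cells
...**.
.**...
......
......
......
..*.*.
Generation 3: 5 live cells
(generation 3 grid is the final answer)

Answer: .*..*.
..**..
......
......
......
....*.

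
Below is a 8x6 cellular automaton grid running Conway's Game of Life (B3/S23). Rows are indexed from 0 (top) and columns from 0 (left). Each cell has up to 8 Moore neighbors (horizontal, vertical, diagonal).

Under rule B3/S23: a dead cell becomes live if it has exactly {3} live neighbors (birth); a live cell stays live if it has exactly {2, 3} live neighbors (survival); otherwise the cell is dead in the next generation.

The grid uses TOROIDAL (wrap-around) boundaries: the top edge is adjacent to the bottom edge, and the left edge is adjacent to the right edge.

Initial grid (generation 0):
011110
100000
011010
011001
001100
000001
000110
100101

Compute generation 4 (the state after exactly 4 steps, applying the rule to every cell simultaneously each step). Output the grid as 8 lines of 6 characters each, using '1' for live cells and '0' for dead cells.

Answer: 000001
111000
000111
001100
111000
000111
010000
111111

Derivation:
Simulating step by step:
Generation 0 (given above): 19 live cells
Generation 1: 23 live cells
011110
100011
001101
100010
111110
001000
100100
110001
Generation 2: 16 live cells
001100
100000
010100
100000
101010
100011
101001
000001
Generation 3: 19 live cells
000000
010100
110000
101101
100110
000010
010000
111111
Generation 4: 22 live cells
(generation 4 grid is the final answer)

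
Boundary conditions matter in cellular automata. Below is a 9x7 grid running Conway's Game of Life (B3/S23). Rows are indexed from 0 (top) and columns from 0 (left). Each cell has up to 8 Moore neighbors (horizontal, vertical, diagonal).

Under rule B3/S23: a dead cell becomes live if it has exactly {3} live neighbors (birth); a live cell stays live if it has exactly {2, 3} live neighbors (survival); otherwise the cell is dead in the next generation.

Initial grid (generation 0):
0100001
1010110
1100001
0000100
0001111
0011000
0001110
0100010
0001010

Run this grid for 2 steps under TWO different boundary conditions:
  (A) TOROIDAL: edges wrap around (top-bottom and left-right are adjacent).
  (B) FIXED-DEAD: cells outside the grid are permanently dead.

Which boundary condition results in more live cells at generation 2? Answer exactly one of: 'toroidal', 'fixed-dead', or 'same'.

Under TOROIDAL boundary, generation 2:
0000000
0000010
1100001
1100001
0010110
0011111
0001010
1110000
0000000
Population = 20

Under FIXED-DEAD boundary, generation 2:
0100011
1011011
1100001
0100000
0010111
0011111
0001010
0011011
0001110
Population = 30

Comparison: toroidal=20, fixed-dead=30 -> fixed-dead

Answer: fixed-dead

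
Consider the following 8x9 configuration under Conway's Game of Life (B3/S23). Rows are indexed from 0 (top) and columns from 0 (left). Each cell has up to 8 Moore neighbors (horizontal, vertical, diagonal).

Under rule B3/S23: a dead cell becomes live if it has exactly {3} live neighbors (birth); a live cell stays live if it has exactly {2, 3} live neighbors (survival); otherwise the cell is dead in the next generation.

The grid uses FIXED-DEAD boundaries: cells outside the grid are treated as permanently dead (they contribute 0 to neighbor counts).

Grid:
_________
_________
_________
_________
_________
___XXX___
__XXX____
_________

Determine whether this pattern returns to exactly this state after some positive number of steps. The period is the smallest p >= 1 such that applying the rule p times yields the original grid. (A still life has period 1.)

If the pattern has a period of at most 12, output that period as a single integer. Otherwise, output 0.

Answer: 2

Derivation:
Simulating and comparing each generation to the original:
Gen 0 (original, given above): 6 live cells
Gen 1: 6 live cells, differs from original
Gen 2: 6 live cells, MATCHES original -> period = 2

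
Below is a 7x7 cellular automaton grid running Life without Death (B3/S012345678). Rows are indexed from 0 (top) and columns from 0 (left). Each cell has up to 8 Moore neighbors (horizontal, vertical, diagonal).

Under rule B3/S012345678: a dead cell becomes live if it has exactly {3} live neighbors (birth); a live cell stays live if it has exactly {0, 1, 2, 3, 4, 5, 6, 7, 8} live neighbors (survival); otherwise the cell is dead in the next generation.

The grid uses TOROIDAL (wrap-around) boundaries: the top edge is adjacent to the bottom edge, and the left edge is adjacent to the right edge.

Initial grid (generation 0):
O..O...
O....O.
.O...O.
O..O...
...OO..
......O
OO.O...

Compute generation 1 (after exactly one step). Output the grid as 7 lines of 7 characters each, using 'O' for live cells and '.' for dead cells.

Answer: O.OOO..
OO..OO.
OO..OO.
O.OO...
...OO..
O.OOO.O
OOOO..O

Derivation:
Simulating step by step:
Generation 0 (given above): 14 live cells
Generation 1: 27 live cells
(generation 1 grid is the final answer)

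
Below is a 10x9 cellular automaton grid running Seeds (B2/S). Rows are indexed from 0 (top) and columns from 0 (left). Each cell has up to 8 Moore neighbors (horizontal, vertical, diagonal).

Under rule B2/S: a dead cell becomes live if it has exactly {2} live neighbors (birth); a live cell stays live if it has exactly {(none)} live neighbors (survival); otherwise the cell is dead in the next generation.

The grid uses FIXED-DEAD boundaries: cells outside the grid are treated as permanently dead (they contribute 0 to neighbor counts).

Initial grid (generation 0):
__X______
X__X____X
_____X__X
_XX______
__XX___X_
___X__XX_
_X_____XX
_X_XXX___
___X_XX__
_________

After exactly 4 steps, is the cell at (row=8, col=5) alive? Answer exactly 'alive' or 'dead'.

Answer: dead

Derivation:
Simulating step by step:
Generation 0 (given above): 24 live cells
Generation 1: 24 live cells
_X_X_____
_XX_X__X_
X__XX__X_
____X_XXX
____X___X
_X__X____
X________
X_______X
_________
____XXX__
Generation 2: 13 live cells
X___X____
_____XX_X
_________
_________
______X__
X__X_X___
_________
_X_______
____X_XX_
_________
Generation 3: 22 live cells
______XX_
____X__X_
_____XXX_
_________
____XX___
____X_X__
XXX_X____
_____XXX_
_____X___
_____XXX_
Generation 4: 14 live cells
_____X__X
_________
____X___X
_______X_
___X__X__
X_X______
_________
X_XX_____
________X
____X____

Cell (8,5) at generation 4: 0 -> dead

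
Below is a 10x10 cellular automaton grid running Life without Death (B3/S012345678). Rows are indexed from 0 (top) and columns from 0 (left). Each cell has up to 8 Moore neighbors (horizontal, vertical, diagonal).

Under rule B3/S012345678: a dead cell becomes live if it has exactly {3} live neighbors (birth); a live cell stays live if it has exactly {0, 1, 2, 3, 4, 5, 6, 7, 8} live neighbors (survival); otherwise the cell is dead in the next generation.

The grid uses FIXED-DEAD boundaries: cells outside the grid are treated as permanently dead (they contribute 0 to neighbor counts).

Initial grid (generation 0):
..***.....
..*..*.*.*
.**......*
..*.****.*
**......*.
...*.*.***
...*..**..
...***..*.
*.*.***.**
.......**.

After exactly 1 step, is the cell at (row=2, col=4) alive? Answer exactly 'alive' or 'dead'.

Simulating step by step:
Generation 0 (given above): 40 live cells
Generation 1: 57 live cells
..***.....
..*.**.***
.**.*..*.*
*.******.*
****....*.
..****.***
..**..**.*
..****..**
*.*.***.**
.....*****

Cell (2,4) at generation 1: 1 -> alive

Answer: alive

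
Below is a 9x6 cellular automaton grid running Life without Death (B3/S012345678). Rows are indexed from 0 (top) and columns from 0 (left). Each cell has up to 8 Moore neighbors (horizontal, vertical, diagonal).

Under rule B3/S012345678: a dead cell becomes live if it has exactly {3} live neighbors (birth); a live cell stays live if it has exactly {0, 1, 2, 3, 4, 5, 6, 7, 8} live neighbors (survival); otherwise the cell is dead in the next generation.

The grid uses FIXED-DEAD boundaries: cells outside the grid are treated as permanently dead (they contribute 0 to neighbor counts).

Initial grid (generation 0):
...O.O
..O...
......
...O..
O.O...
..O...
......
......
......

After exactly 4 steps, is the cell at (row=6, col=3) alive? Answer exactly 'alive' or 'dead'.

Simulating step by step:
Generation 0 (given above): 7 live cells
Generation 1: 10 live cells
...O.O
..O...
......
...O..
OOOO..
.OO...
......
......
......
Generation 2: 13 live cells
...O.O
..O...
......
.O.O..
OOOO..
OOOO..
......
......
......
Generation 3: 18 live cells
...O.O
..O...
..O...
OO.O..
OOOOO.
OOOO..
.OO...
......
......
Generation 4: 24 live cells
...O.O
..OO..
..OO..
OO.OO.
OOOOO.
OOOOO.
OOOO..
......
......

Cell (6,3) at generation 4: 1 -> alive

Answer: alive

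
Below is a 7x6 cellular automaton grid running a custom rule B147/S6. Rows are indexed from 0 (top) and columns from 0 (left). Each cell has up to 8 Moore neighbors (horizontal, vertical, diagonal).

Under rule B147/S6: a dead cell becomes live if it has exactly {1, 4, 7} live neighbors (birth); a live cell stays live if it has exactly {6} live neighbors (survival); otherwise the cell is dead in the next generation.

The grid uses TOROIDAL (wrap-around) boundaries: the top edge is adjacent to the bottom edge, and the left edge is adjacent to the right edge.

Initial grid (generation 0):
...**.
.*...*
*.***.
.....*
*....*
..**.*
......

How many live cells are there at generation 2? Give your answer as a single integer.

Simulating step by step:
Generation 0 (given above): 14 live cells
Generation 1: 10 live cells
.*....
..*...
.....*
*...*.
....*.
......
**.**.
Generation 2: 9 live cells
..*...
...***
..*...
.*...*
**....
......
......
Population at generation 2: 9

Answer: 9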